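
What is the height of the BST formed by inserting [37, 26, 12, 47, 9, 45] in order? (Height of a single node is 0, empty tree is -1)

Insertion order: [37, 26, 12, 47, 9, 45]
Tree (level-order array): [37, 26, 47, 12, None, 45, None, 9]
Compute height bottom-up (empty subtree = -1):
  height(9) = 1 + max(-1, -1) = 0
  height(12) = 1 + max(0, -1) = 1
  height(26) = 1 + max(1, -1) = 2
  height(45) = 1 + max(-1, -1) = 0
  height(47) = 1 + max(0, -1) = 1
  height(37) = 1 + max(2, 1) = 3
Height = 3


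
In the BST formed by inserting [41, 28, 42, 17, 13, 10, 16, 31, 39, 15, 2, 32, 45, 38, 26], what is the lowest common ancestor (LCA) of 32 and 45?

Tree insertion order: [41, 28, 42, 17, 13, 10, 16, 31, 39, 15, 2, 32, 45, 38, 26]
Tree (level-order array): [41, 28, 42, 17, 31, None, 45, 13, 26, None, 39, None, None, 10, 16, None, None, 32, None, 2, None, 15, None, None, 38]
In a BST, the LCA of p=32, q=45 is the first node v on the
root-to-leaf path with p <= v <= q (go left if both < v, right if both > v).
Walk from root:
  at 41: 32 <= 41 <= 45, this is the LCA
LCA = 41


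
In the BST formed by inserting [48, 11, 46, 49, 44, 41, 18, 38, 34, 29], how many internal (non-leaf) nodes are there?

Tree built from: [48, 11, 46, 49, 44, 41, 18, 38, 34, 29]
Tree (level-order array): [48, 11, 49, None, 46, None, None, 44, None, 41, None, 18, None, None, 38, 34, None, 29]
Rule: An internal node has at least one child.
Per-node child counts:
  node 48: 2 child(ren)
  node 11: 1 child(ren)
  node 46: 1 child(ren)
  node 44: 1 child(ren)
  node 41: 1 child(ren)
  node 18: 1 child(ren)
  node 38: 1 child(ren)
  node 34: 1 child(ren)
  node 29: 0 child(ren)
  node 49: 0 child(ren)
Matching nodes: [48, 11, 46, 44, 41, 18, 38, 34]
Count of internal (non-leaf) nodes: 8


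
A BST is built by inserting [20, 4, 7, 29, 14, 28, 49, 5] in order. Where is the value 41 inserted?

Starting tree (level order): [20, 4, 29, None, 7, 28, 49, 5, 14]
Insertion path: 20 -> 29 -> 49
Result: insert 41 as left child of 49
Final tree (level order): [20, 4, 29, None, 7, 28, 49, 5, 14, None, None, 41]


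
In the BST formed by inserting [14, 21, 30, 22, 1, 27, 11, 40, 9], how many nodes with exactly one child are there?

Tree built from: [14, 21, 30, 22, 1, 27, 11, 40, 9]
Tree (level-order array): [14, 1, 21, None, 11, None, 30, 9, None, 22, 40, None, None, None, 27]
Rule: These are nodes with exactly 1 non-null child.
Per-node child counts:
  node 14: 2 child(ren)
  node 1: 1 child(ren)
  node 11: 1 child(ren)
  node 9: 0 child(ren)
  node 21: 1 child(ren)
  node 30: 2 child(ren)
  node 22: 1 child(ren)
  node 27: 0 child(ren)
  node 40: 0 child(ren)
Matching nodes: [1, 11, 21, 22]
Count of nodes with exactly one child: 4


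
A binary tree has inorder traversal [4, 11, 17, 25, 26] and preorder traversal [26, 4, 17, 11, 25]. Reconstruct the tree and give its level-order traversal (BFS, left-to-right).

Inorder:  [4, 11, 17, 25, 26]
Preorder: [26, 4, 17, 11, 25]
Algorithm: preorder visits root first, so consume preorder in order;
for each root, split the current inorder slice at that value into
left-subtree inorder and right-subtree inorder, then recurse.
Recursive splits:
  root=26; inorder splits into left=[4, 11, 17, 25], right=[]
  root=4; inorder splits into left=[], right=[11, 17, 25]
  root=17; inorder splits into left=[11], right=[25]
  root=11; inorder splits into left=[], right=[]
  root=25; inorder splits into left=[], right=[]
Reconstructed level-order: [26, 4, 17, 11, 25]


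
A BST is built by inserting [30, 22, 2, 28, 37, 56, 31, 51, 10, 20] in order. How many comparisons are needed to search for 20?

Search path for 20: 30 -> 22 -> 2 -> 10 -> 20
Found: True
Comparisons: 5


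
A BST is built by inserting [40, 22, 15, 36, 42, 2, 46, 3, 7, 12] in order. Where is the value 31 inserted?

Starting tree (level order): [40, 22, 42, 15, 36, None, 46, 2, None, None, None, None, None, None, 3, None, 7, None, 12]
Insertion path: 40 -> 22 -> 36
Result: insert 31 as left child of 36
Final tree (level order): [40, 22, 42, 15, 36, None, 46, 2, None, 31, None, None, None, None, 3, None, None, None, 7, None, 12]


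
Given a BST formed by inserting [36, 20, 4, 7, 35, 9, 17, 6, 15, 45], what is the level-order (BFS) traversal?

Tree insertion order: [36, 20, 4, 7, 35, 9, 17, 6, 15, 45]
Tree (level-order array): [36, 20, 45, 4, 35, None, None, None, 7, None, None, 6, 9, None, None, None, 17, 15]
BFS from the root, enqueuing left then right child of each popped node:
  queue [36] -> pop 36, enqueue [20, 45], visited so far: [36]
  queue [20, 45] -> pop 20, enqueue [4, 35], visited so far: [36, 20]
  queue [45, 4, 35] -> pop 45, enqueue [none], visited so far: [36, 20, 45]
  queue [4, 35] -> pop 4, enqueue [7], visited so far: [36, 20, 45, 4]
  queue [35, 7] -> pop 35, enqueue [none], visited so far: [36, 20, 45, 4, 35]
  queue [7] -> pop 7, enqueue [6, 9], visited so far: [36, 20, 45, 4, 35, 7]
  queue [6, 9] -> pop 6, enqueue [none], visited so far: [36, 20, 45, 4, 35, 7, 6]
  queue [9] -> pop 9, enqueue [17], visited so far: [36, 20, 45, 4, 35, 7, 6, 9]
  queue [17] -> pop 17, enqueue [15], visited so far: [36, 20, 45, 4, 35, 7, 6, 9, 17]
  queue [15] -> pop 15, enqueue [none], visited so far: [36, 20, 45, 4, 35, 7, 6, 9, 17, 15]
Result: [36, 20, 45, 4, 35, 7, 6, 9, 17, 15]


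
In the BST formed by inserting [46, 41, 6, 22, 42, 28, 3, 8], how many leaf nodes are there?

Tree built from: [46, 41, 6, 22, 42, 28, 3, 8]
Tree (level-order array): [46, 41, None, 6, 42, 3, 22, None, None, None, None, 8, 28]
Rule: A leaf has 0 children.
Per-node child counts:
  node 46: 1 child(ren)
  node 41: 2 child(ren)
  node 6: 2 child(ren)
  node 3: 0 child(ren)
  node 22: 2 child(ren)
  node 8: 0 child(ren)
  node 28: 0 child(ren)
  node 42: 0 child(ren)
Matching nodes: [3, 8, 28, 42]
Count of leaf nodes: 4


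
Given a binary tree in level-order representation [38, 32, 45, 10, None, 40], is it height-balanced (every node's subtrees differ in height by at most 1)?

Tree (level-order array): [38, 32, 45, 10, None, 40]
Definition: a tree is height-balanced if, at every node, |h(left) - h(right)| <= 1 (empty subtree has height -1).
Bottom-up per-node check:
  node 10: h_left=-1, h_right=-1, diff=0 [OK], height=0
  node 32: h_left=0, h_right=-1, diff=1 [OK], height=1
  node 40: h_left=-1, h_right=-1, diff=0 [OK], height=0
  node 45: h_left=0, h_right=-1, diff=1 [OK], height=1
  node 38: h_left=1, h_right=1, diff=0 [OK], height=2
All nodes satisfy the balance condition.
Result: Balanced


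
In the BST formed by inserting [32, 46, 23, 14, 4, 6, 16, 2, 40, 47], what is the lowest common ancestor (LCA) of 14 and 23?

Tree insertion order: [32, 46, 23, 14, 4, 6, 16, 2, 40, 47]
Tree (level-order array): [32, 23, 46, 14, None, 40, 47, 4, 16, None, None, None, None, 2, 6]
In a BST, the LCA of p=14, q=23 is the first node v on the
root-to-leaf path with p <= v <= q (go left if both < v, right if both > v).
Walk from root:
  at 32: both 14 and 23 < 32, go left
  at 23: 14 <= 23 <= 23, this is the LCA
LCA = 23


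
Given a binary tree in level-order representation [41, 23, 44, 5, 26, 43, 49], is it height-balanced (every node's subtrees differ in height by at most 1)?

Tree (level-order array): [41, 23, 44, 5, 26, 43, 49]
Definition: a tree is height-balanced if, at every node, |h(left) - h(right)| <= 1 (empty subtree has height -1).
Bottom-up per-node check:
  node 5: h_left=-1, h_right=-1, diff=0 [OK], height=0
  node 26: h_left=-1, h_right=-1, diff=0 [OK], height=0
  node 23: h_left=0, h_right=0, diff=0 [OK], height=1
  node 43: h_left=-1, h_right=-1, diff=0 [OK], height=0
  node 49: h_left=-1, h_right=-1, diff=0 [OK], height=0
  node 44: h_left=0, h_right=0, diff=0 [OK], height=1
  node 41: h_left=1, h_right=1, diff=0 [OK], height=2
All nodes satisfy the balance condition.
Result: Balanced


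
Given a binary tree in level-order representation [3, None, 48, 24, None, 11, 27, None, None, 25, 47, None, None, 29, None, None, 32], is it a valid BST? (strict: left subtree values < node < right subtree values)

Level-order array: [3, None, 48, 24, None, 11, 27, None, None, 25, 47, None, None, 29, None, None, 32]
Validate using subtree bounds (lo, hi): at each node, require lo < value < hi,
then recurse left with hi=value and right with lo=value.
Preorder trace (stopping at first violation):
  at node 3 with bounds (-inf, +inf): OK
  at node 48 with bounds (3, +inf): OK
  at node 24 with bounds (3, 48): OK
  at node 11 with bounds (3, 24): OK
  at node 27 with bounds (24, 48): OK
  at node 25 with bounds (24, 27): OK
  at node 47 with bounds (27, 48): OK
  at node 29 with bounds (27, 47): OK
  at node 32 with bounds (29, 47): OK
No violation found at any node.
Result: Valid BST


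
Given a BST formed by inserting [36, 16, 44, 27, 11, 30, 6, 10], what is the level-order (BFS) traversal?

Tree insertion order: [36, 16, 44, 27, 11, 30, 6, 10]
Tree (level-order array): [36, 16, 44, 11, 27, None, None, 6, None, None, 30, None, 10]
BFS from the root, enqueuing left then right child of each popped node:
  queue [36] -> pop 36, enqueue [16, 44], visited so far: [36]
  queue [16, 44] -> pop 16, enqueue [11, 27], visited so far: [36, 16]
  queue [44, 11, 27] -> pop 44, enqueue [none], visited so far: [36, 16, 44]
  queue [11, 27] -> pop 11, enqueue [6], visited so far: [36, 16, 44, 11]
  queue [27, 6] -> pop 27, enqueue [30], visited so far: [36, 16, 44, 11, 27]
  queue [6, 30] -> pop 6, enqueue [10], visited so far: [36, 16, 44, 11, 27, 6]
  queue [30, 10] -> pop 30, enqueue [none], visited so far: [36, 16, 44, 11, 27, 6, 30]
  queue [10] -> pop 10, enqueue [none], visited so far: [36, 16, 44, 11, 27, 6, 30, 10]
Result: [36, 16, 44, 11, 27, 6, 30, 10]


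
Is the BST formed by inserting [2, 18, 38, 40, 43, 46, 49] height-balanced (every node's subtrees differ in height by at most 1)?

Tree (level-order array): [2, None, 18, None, 38, None, 40, None, 43, None, 46, None, 49]
Definition: a tree is height-balanced if, at every node, |h(left) - h(right)| <= 1 (empty subtree has height -1).
Bottom-up per-node check:
  node 49: h_left=-1, h_right=-1, diff=0 [OK], height=0
  node 46: h_left=-1, h_right=0, diff=1 [OK], height=1
  node 43: h_left=-1, h_right=1, diff=2 [FAIL (|-1-1|=2 > 1)], height=2
  node 40: h_left=-1, h_right=2, diff=3 [FAIL (|-1-2|=3 > 1)], height=3
  node 38: h_left=-1, h_right=3, diff=4 [FAIL (|-1-3|=4 > 1)], height=4
  node 18: h_left=-1, h_right=4, diff=5 [FAIL (|-1-4|=5 > 1)], height=5
  node 2: h_left=-1, h_right=5, diff=6 [FAIL (|-1-5|=6 > 1)], height=6
Node 43 violates the condition: |-1 - 1| = 2 > 1.
Result: Not balanced


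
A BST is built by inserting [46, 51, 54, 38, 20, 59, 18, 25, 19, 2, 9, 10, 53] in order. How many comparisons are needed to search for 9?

Search path for 9: 46 -> 38 -> 20 -> 18 -> 2 -> 9
Found: True
Comparisons: 6


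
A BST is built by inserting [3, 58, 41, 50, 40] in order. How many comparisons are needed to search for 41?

Search path for 41: 3 -> 58 -> 41
Found: True
Comparisons: 3


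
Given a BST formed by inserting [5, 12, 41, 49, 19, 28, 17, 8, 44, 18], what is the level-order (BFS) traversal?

Tree insertion order: [5, 12, 41, 49, 19, 28, 17, 8, 44, 18]
Tree (level-order array): [5, None, 12, 8, 41, None, None, 19, 49, 17, 28, 44, None, None, 18]
BFS from the root, enqueuing left then right child of each popped node:
  queue [5] -> pop 5, enqueue [12], visited so far: [5]
  queue [12] -> pop 12, enqueue [8, 41], visited so far: [5, 12]
  queue [8, 41] -> pop 8, enqueue [none], visited so far: [5, 12, 8]
  queue [41] -> pop 41, enqueue [19, 49], visited so far: [5, 12, 8, 41]
  queue [19, 49] -> pop 19, enqueue [17, 28], visited so far: [5, 12, 8, 41, 19]
  queue [49, 17, 28] -> pop 49, enqueue [44], visited so far: [5, 12, 8, 41, 19, 49]
  queue [17, 28, 44] -> pop 17, enqueue [18], visited so far: [5, 12, 8, 41, 19, 49, 17]
  queue [28, 44, 18] -> pop 28, enqueue [none], visited so far: [5, 12, 8, 41, 19, 49, 17, 28]
  queue [44, 18] -> pop 44, enqueue [none], visited so far: [5, 12, 8, 41, 19, 49, 17, 28, 44]
  queue [18] -> pop 18, enqueue [none], visited so far: [5, 12, 8, 41, 19, 49, 17, 28, 44, 18]
Result: [5, 12, 8, 41, 19, 49, 17, 28, 44, 18]


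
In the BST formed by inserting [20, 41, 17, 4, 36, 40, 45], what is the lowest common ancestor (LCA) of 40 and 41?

Tree insertion order: [20, 41, 17, 4, 36, 40, 45]
Tree (level-order array): [20, 17, 41, 4, None, 36, 45, None, None, None, 40]
In a BST, the LCA of p=40, q=41 is the first node v on the
root-to-leaf path with p <= v <= q (go left if both < v, right if both > v).
Walk from root:
  at 20: both 40 and 41 > 20, go right
  at 41: 40 <= 41 <= 41, this is the LCA
LCA = 41


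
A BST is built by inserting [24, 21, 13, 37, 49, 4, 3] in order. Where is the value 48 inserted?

Starting tree (level order): [24, 21, 37, 13, None, None, 49, 4, None, None, None, 3]
Insertion path: 24 -> 37 -> 49
Result: insert 48 as left child of 49
Final tree (level order): [24, 21, 37, 13, None, None, 49, 4, None, 48, None, 3]


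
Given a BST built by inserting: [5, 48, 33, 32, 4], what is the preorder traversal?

Tree insertion order: [5, 48, 33, 32, 4]
Tree (level-order array): [5, 4, 48, None, None, 33, None, 32]
Preorder traversal: [5, 4, 48, 33, 32]


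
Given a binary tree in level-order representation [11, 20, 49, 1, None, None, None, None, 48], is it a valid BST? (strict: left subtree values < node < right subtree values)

Level-order array: [11, 20, 49, 1, None, None, None, None, 48]
Validate using subtree bounds (lo, hi): at each node, require lo < value < hi,
then recurse left with hi=value and right with lo=value.
Preorder trace (stopping at first violation):
  at node 11 with bounds (-inf, +inf): OK
  at node 20 with bounds (-inf, 11): VIOLATION
Node 20 violates its bound: not (-inf < 20 < 11).
Result: Not a valid BST


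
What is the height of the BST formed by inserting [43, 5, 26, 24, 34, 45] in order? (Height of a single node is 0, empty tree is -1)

Insertion order: [43, 5, 26, 24, 34, 45]
Tree (level-order array): [43, 5, 45, None, 26, None, None, 24, 34]
Compute height bottom-up (empty subtree = -1):
  height(24) = 1 + max(-1, -1) = 0
  height(34) = 1 + max(-1, -1) = 0
  height(26) = 1 + max(0, 0) = 1
  height(5) = 1 + max(-1, 1) = 2
  height(45) = 1 + max(-1, -1) = 0
  height(43) = 1 + max(2, 0) = 3
Height = 3


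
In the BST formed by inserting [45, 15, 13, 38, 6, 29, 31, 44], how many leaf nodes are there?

Tree built from: [45, 15, 13, 38, 6, 29, 31, 44]
Tree (level-order array): [45, 15, None, 13, 38, 6, None, 29, 44, None, None, None, 31]
Rule: A leaf has 0 children.
Per-node child counts:
  node 45: 1 child(ren)
  node 15: 2 child(ren)
  node 13: 1 child(ren)
  node 6: 0 child(ren)
  node 38: 2 child(ren)
  node 29: 1 child(ren)
  node 31: 0 child(ren)
  node 44: 0 child(ren)
Matching nodes: [6, 31, 44]
Count of leaf nodes: 3


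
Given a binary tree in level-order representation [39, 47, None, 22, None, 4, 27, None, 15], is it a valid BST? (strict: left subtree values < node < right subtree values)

Level-order array: [39, 47, None, 22, None, 4, 27, None, 15]
Validate using subtree bounds (lo, hi): at each node, require lo < value < hi,
then recurse left with hi=value and right with lo=value.
Preorder trace (stopping at first violation):
  at node 39 with bounds (-inf, +inf): OK
  at node 47 with bounds (-inf, 39): VIOLATION
Node 47 violates its bound: not (-inf < 47 < 39).
Result: Not a valid BST


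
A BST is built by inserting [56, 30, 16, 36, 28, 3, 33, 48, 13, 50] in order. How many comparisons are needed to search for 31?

Search path for 31: 56 -> 30 -> 36 -> 33
Found: False
Comparisons: 4


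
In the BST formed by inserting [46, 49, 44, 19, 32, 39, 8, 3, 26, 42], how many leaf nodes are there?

Tree built from: [46, 49, 44, 19, 32, 39, 8, 3, 26, 42]
Tree (level-order array): [46, 44, 49, 19, None, None, None, 8, 32, 3, None, 26, 39, None, None, None, None, None, 42]
Rule: A leaf has 0 children.
Per-node child counts:
  node 46: 2 child(ren)
  node 44: 1 child(ren)
  node 19: 2 child(ren)
  node 8: 1 child(ren)
  node 3: 0 child(ren)
  node 32: 2 child(ren)
  node 26: 0 child(ren)
  node 39: 1 child(ren)
  node 42: 0 child(ren)
  node 49: 0 child(ren)
Matching nodes: [3, 26, 42, 49]
Count of leaf nodes: 4


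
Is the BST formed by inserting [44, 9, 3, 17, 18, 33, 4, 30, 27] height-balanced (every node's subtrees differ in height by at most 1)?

Tree (level-order array): [44, 9, None, 3, 17, None, 4, None, 18, None, None, None, 33, 30, None, 27]
Definition: a tree is height-balanced if, at every node, |h(left) - h(right)| <= 1 (empty subtree has height -1).
Bottom-up per-node check:
  node 4: h_left=-1, h_right=-1, diff=0 [OK], height=0
  node 3: h_left=-1, h_right=0, diff=1 [OK], height=1
  node 27: h_left=-1, h_right=-1, diff=0 [OK], height=0
  node 30: h_left=0, h_right=-1, diff=1 [OK], height=1
  node 33: h_left=1, h_right=-1, diff=2 [FAIL (|1--1|=2 > 1)], height=2
  node 18: h_left=-1, h_right=2, diff=3 [FAIL (|-1-2|=3 > 1)], height=3
  node 17: h_left=-1, h_right=3, diff=4 [FAIL (|-1-3|=4 > 1)], height=4
  node 9: h_left=1, h_right=4, diff=3 [FAIL (|1-4|=3 > 1)], height=5
  node 44: h_left=5, h_right=-1, diff=6 [FAIL (|5--1|=6 > 1)], height=6
Node 33 violates the condition: |1 - -1| = 2 > 1.
Result: Not balanced


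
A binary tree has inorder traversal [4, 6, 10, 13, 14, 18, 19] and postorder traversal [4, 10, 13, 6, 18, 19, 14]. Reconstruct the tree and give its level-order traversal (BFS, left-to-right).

Inorder:   [4, 6, 10, 13, 14, 18, 19]
Postorder: [4, 10, 13, 6, 18, 19, 14]
Algorithm: postorder visits root last, so walk postorder right-to-left;
each value is the root of the current inorder slice — split it at that
value, recurse on the right subtree first, then the left.
Recursive splits:
  root=14; inorder splits into left=[4, 6, 10, 13], right=[18, 19]
  root=19; inorder splits into left=[18], right=[]
  root=18; inorder splits into left=[], right=[]
  root=6; inorder splits into left=[4], right=[10, 13]
  root=13; inorder splits into left=[10], right=[]
  root=10; inorder splits into left=[], right=[]
  root=4; inorder splits into left=[], right=[]
Reconstructed level-order: [14, 6, 19, 4, 13, 18, 10]


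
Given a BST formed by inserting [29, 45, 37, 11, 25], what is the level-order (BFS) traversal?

Tree insertion order: [29, 45, 37, 11, 25]
Tree (level-order array): [29, 11, 45, None, 25, 37]
BFS from the root, enqueuing left then right child of each popped node:
  queue [29] -> pop 29, enqueue [11, 45], visited so far: [29]
  queue [11, 45] -> pop 11, enqueue [25], visited so far: [29, 11]
  queue [45, 25] -> pop 45, enqueue [37], visited so far: [29, 11, 45]
  queue [25, 37] -> pop 25, enqueue [none], visited so far: [29, 11, 45, 25]
  queue [37] -> pop 37, enqueue [none], visited so far: [29, 11, 45, 25, 37]
Result: [29, 11, 45, 25, 37]


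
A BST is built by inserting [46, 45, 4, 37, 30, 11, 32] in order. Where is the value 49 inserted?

Starting tree (level order): [46, 45, None, 4, None, None, 37, 30, None, 11, 32]
Insertion path: 46
Result: insert 49 as right child of 46
Final tree (level order): [46, 45, 49, 4, None, None, None, None, 37, 30, None, 11, 32]


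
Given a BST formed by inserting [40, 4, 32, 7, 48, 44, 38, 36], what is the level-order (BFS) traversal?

Tree insertion order: [40, 4, 32, 7, 48, 44, 38, 36]
Tree (level-order array): [40, 4, 48, None, 32, 44, None, 7, 38, None, None, None, None, 36]
BFS from the root, enqueuing left then right child of each popped node:
  queue [40] -> pop 40, enqueue [4, 48], visited so far: [40]
  queue [4, 48] -> pop 4, enqueue [32], visited so far: [40, 4]
  queue [48, 32] -> pop 48, enqueue [44], visited so far: [40, 4, 48]
  queue [32, 44] -> pop 32, enqueue [7, 38], visited so far: [40, 4, 48, 32]
  queue [44, 7, 38] -> pop 44, enqueue [none], visited so far: [40, 4, 48, 32, 44]
  queue [7, 38] -> pop 7, enqueue [none], visited so far: [40, 4, 48, 32, 44, 7]
  queue [38] -> pop 38, enqueue [36], visited so far: [40, 4, 48, 32, 44, 7, 38]
  queue [36] -> pop 36, enqueue [none], visited so far: [40, 4, 48, 32, 44, 7, 38, 36]
Result: [40, 4, 48, 32, 44, 7, 38, 36]


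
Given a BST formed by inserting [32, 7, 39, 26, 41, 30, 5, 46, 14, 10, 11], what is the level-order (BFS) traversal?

Tree insertion order: [32, 7, 39, 26, 41, 30, 5, 46, 14, 10, 11]
Tree (level-order array): [32, 7, 39, 5, 26, None, 41, None, None, 14, 30, None, 46, 10, None, None, None, None, None, None, 11]
BFS from the root, enqueuing left then right child of each popped node:
  queue [32] -> pop 32, enqueue [7, 39], visited so far: [32]
  queue [7, 39] -> pop 7, enqueue [5, 26], visited so far: [32, 7]
  queue [39, 5, 26] -> pop 39, enqueue [41], visited so far: [32, 7, 39]
  queue [5, 26, 41] -> pop 5, enqueue [none], visited so far: [32, 7, 39, 5]
  queue [26, 41] -> pop 26, enqueue [14, 30], visited so far: [32, 7, 39, 5, 26]
  queue [41, 14, 30] -> pop 41, enqueue [46], visited so far: [32, 7, 39, 5, 26, 41]
  queue [14, 30, 46] -> pop 14, enqueue [10], visited so far: [32, 7, 39, 5, 26, 41, 14]
  queue [30, 46, 10] -> pop 30, enqueue [none], visited so far: [32, 7, 39, 5, 26, 41, 14, 30]
  queue [46, 10] -> pop 46, enqueue [none], visited so far: [32, 7, 39, 5, 26, 41, 14, 30, 46]
  queue [10] -> pop 10, enqueue [11], visited so far: [32, 7, 39, 5, 26, 41, 14, 30, 46, 10]
  queue [11] -> pop 11, enqueue [none], visited so far: [32, 7, 39, 5, 26, 41, 14, 30, 46, 10, 11]
Result: [32, 7, 39, 5, 26, 41, 14, 30, 46, 10, 11]


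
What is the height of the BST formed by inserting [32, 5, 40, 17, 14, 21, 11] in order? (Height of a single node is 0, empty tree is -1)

Insertion order: [32, 5, 40, 17, 14, 21, 11]
Tree (level-order array): [32, 5, 40, None, 17, None, None, 14, 21, 11]
Compute height bottom-up (empty subtree = -1):
  height(11) = 1 + max(-1, -1) = 0
  height(14) = 1 + max(0, -1) = 1
  height(21) = 1 + max(-1, -1) = 0
  height(17) = 1 + max(1, 0) = 2
  height(5) = 1 + max(-1, 2) = 3
  height(40) = 1 + max(-1, -1) = 0
  height(32) = 1 + max(3, 0) = 4
Height = 4


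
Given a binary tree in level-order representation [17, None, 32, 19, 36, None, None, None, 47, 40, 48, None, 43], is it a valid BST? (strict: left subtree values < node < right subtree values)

Level-order array: [17, None, 32, 19, 36, None, None, None, 47, 40, 48, None, 43]
Validate using subtree bounds (lo, hi): at each node, require lo < value < hi,
then recurse left with hi=value and right with lo=value.
Preorder trace (stopping at first violation):
  at node 17 with bounds (-inf, +inf): OK
  at node 32 with bounds (17, +inf): OK
  at node 19 with bounds (17, 32): OK
  at node 36 with bounds (32, +inf): OK
  at node 47 with bounds (36, +inf): OK
  at node 40 with bounds (36, 47): OK
  at node 43 with bounds (40, 47): OK
  at node 48 with bounds (47, +inf): OK
No violation found at any node.
Result: Valid BST


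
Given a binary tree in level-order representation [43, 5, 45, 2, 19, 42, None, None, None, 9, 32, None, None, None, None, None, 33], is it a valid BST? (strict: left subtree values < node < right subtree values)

Level-order array: [43, 5, 45, 2, 19, 42, None, None, None, 9, 32, None, None, None, None, None, 33]
Validate using subtree bounds (lo, hi): at each node, require lo < value < hi,
then recurse left with hi=value and right with lo=value.
Preorder trace (stopping at first violation):
  at node 43 with bounds (-inf, +inf): OK
  at node 5 with bounds (-inf, 43): OK
  at node 2 with bounds (-inf, 5): OK
  at node 19 with bounds (5, 43): OK
  at node 9 with bounds (5, 19): OK
  at node 32 with bounds (19, 43): OK
  at node 33 with bounds (32, 43): OK
  at node 45 with bounds (43, +inf): OK
  at node 42 with bounds (43, 45): VIOLATION
Node 42 violates its bound: not (43 < 42 < 45).
Result: Not a valid BST


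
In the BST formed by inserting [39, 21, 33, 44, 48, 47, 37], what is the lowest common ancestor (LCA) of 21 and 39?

Tree insertion order: [39, 21, 33, 44, 48, 47, 37]
Tree (level-order array): [39, 21, 44, None, 33, None, 48, None, 37, 47]
In a BST, the LCA of p=21, q=39 is the first node v on the
root-to-leaf path with p <= v <= q (go left if both < v, right if both > v).
Walk from root:
  at 39: 21 <= 39 <= 39, this is the LCA
LCA = 39


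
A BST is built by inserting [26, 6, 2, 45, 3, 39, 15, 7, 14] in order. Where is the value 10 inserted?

Starting tree (level order): [26, 6, 45, 2, 15, 39, None, None, 3, 7, None, None, None, None, None, None, 14]
Insertion path: 26 -> 6 -> 15 -> 7 -> 14
Result: insert 10 as left child of 14
Final tree (level order): [26, 6, 45, 2, 15, 39, None, None, 3, 7, None, None, None, None, None, None, 14, 10]


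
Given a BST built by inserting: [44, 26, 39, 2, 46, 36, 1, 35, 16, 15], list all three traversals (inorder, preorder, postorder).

Tree insertion order: [44, 26, 39, 2, 46, 36, 1, 35, 16, 15]
Tree (level-order array): [44, 26, 46, 2, 39, None, None, 1, 16, 36, None, None, None, 15, None, 35]
Inorder (L, root, R): [1, 2, 15, 16, 26, 35, 36, 39, 44, 46]
Preorder (root, L, R): [44, 26, 2, 1, 16, 15, 39, 36, 35, 46]
Postorder (L, R, root): [1, 15, 16, 2, 35, 36, 39, 26, 46, 44]


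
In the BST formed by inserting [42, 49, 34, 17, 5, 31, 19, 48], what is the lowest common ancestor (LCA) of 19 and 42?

Tree insertion order: [42, 49, 34, 17, 5, 31, 19, 48]
Tree (level-order array): [42, 34, 49, 17, None, 48, None, 5, 31, None, None, None, None, 19]
In a BST, the LCA of p=19, q=42 is the first node v on the
root-to-leaf path with p <= v <= q (go left if both < v, right if both > v).
Walk from root:
  at 42: 19 <= 42 <= 42, this is the LCA
LCA = 42


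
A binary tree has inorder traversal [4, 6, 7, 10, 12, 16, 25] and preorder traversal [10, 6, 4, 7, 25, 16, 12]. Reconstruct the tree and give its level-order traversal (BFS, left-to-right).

Inorder:  [4, 6, 7, 10, 12, 16, 25]
Preorder: [10, 6, 4, 7, 25, 16, 12]
Algorithm: preorder visits root first, so consume preorder in order;
for each root, split the current inorder slice at that value into
left-subtree inorder and right-subtree inorder, then recurse.
Recursive splits:
  root=10; inorder splits into left=[4, 6, 7], right=[12, 16, 25]
  root=6; inorder splits into left=[4], right=[7]
  root=4; inorder splits into left=[], right=[]
  root=7; inorder splits into left=[], right=[]
  root=25; inorder splits into left=[12, 16], right=[]
  root=16; inorder splits into left=[12], right=[]
  root=12; inorder splits into left=[], right=[]
Reconstructed level-order: [10, 6, 25, 4, 7, 16, 12]


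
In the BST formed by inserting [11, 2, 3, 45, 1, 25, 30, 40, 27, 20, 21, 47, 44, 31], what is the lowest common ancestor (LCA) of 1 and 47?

Tree insertion order: [11, 2, 3, 45, 1, 25, 30, 40, 27, 20, 21, 47, 44, 31]
Tree (level-order array): [11, 2, 45, 1, 3, 25, 47, None, None, None, None, 20, 30, None, None, None, 21, 27, 40, None, None, None, None, 31, 44]
In a BST, the LCA of p=1, q=47 is the first node v on the
root-to-leaf path with p <= v <= q (go left if both < v, right if both > v).
Walk from root:
  at 11: 1 <= 11 <= 47, this is the LCA
LCA = 11


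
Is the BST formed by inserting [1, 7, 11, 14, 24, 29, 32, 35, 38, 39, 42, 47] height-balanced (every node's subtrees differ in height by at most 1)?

Tree (level-order array): [1, None, 7, None, 11, None, 14, None, 24, None, 29, None, 32, None, 35, None, 38, None, 39, None, 42, None, 47]
Definition: a tree is height-balanced if, at every node, |h(left) - h(right)| <= 1 (empty subtree has height -1).
Bottom-up per-node check:
  node 47: h_left=-1, h_right=-1, diff=0 [OK], height=0
  node 42: h_left=-1, h_right=0, diff=1 [OK], height=1
  node 39: h_left=-1, h_right=1, diff=2 [FAIL (|-1-1|=2 > 1)], height=2
  node 38: h_left=-1, h_right=2, diff=3 [FAIL (|-1-2|=3 > 1)], height=3
  node 35: h_left=-1, h_right=3, diff=4 [FAIL (|-1-3|=4 > 1)], height=4
  node 32: h_left=-1, h_right=4, diff=5 [FAIL (|-1-4|=5 > 1)], height=5
  node 29: h_left=-1, h_right=5, diff=6 [FAIL (|-1-5|=6 > 1)], height=6
  node 24: h_left=-1, h_right=6, diff=7 [FAIL (|-1-6|=7 > 1)], height=7
  node 14: h_left=-1, h_right=7, diff=8 [FAIL (|-1-7|=8 > 1)], height=8
  node 11: h_left=-1, h_right=8, diff=9 [FAIL (|-1-8|=9 > 1)], height=9
  node 7: h_left=-1, h_right=9, diff=10 [FAIL (|-1-9|=10 > 1)], height=10
  node 1: h_left=-1, h_right=10, diff=11 [FAIL (|-1-10|=11 > 1)], height=11
Node 39 violates the condition: |-1 - 1| = 2 > 1.
Result: Not balanced


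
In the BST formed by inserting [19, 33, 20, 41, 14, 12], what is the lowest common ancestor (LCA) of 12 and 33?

Tree insertion order: [19, 33, 20, 41, 14, 12]
Tree (level-order array): [19, 14, 33, 12, None, 20, 41]
In a BST, the LCA of p=12, q=33 is the first node v on the
root-to-leaf path with p <= v <= q (go left if both < v, right if both > v).
Walk from root:
  at 19: 12 <= 19 <= 33, this is the LCA
LCA = 19


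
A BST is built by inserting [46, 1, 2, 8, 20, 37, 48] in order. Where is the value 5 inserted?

Starting tree (level order): [46, 1, 48, None, 2, None, None, None, 8, None, 20, None, 37]
Insertion path: 46 -> 1 -> 2 -> 8
Result: insert 5 as left child of 8
Final tree (level order): [46, 1, 48, None, 2, None, None, None, 8, 5, 20, None, None, None, 37]


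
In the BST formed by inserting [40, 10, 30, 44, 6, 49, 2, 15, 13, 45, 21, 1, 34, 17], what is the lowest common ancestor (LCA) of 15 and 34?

Tree insertion order: [40, 10, 30, 44, 6, 49, 2, 15, 13, 45, 21, 1, 34, 17]
Tree (level-order array): [40, 10, 44, 6, 30, None, 49, 2, None, 15, 34, 45, None, 1, None, 13, 21, None, None, None, None, None, None, None, None, 17]
In a BST, the LCA of p=15, q=34 is the first node v on the
root-to-leaf path with p <= v <= q (go left if both < v, right if both > v).
Walk from root:
  at 40: both 15 and 34 < 40, go left
  at 10: both 15 and 34 > 10, go right
  at 30: 15 <= 30 <= 34, this is the LCA
LCA = 30


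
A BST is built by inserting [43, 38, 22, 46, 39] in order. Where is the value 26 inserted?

Starting tree (level order): [43, 38, 46, 22, 39]
Insertion path: 43 -> 38 -> 22
Result: insert 26 as right child of 22
Final tree (level order): [43, 38, 46, 22, 39, None, None, None, 26]


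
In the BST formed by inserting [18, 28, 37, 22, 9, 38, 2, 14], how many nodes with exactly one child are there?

Tree built from: [18, 28, 37, 22, 9, 38, 2, 14]
Tree (level-order array): [18, 9, 28, 2, 14, 22, 37, None, None, None, None, None, None, None, 38]
Rule: These are nodes with exactly 1 non-null child.
Per-node child counts:
  node 18: 2 child(ren)
  node 9: 2 child(ren)
  node 2: 0 child(ren)
  node 14: 0 child(ren)
  node 28: 2 child(ren)
  node 22: 0 child(ren)
  node 37: 1 child(ren)
  node 38: 0 child(ren)
Matching nodes: [37]
Count of nodes with exactly one child: 1


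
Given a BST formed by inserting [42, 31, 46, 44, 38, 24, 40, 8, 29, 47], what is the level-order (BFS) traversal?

Tree insertion order: [42, 31, 46, 44, 38, 24, 40, 8, 29, 47]
Tree (level-order array): [42, 31, 46, 24, 38, 44, 47, 8, 29, None, 40]
BFS from the root, enqueuing left then right child of each popped node:
  queue [42] -> pop 42, enqueue [31, 46], visited so far: [42]
  queue [31, 46] -> pop 31, enqueue [24, 38], visited so far: [42, 31]
  queue [46, 24, 38] -> pop 46, enqueue [44, 47], visited so far: [42, 31, 46]
  queue [24, 38, 44, 47] -> pop 24, enqueue [8, 29], visited so far: [42, 31, 46, 24]
  queue [38, 44, 47, 8, 29] -> pop 38, enqueue [40], visited so far: [42, 31, 46, 24, 38]
  queue [44, 47, 8, 29, 40] -> pop 44, enqueue [none], visited so far: [42, 31, 46, 24, 38, 44]
  queue [47, 8, 29, 40] -> pop 47, enqueue [none], visited so far: [42, 31, 46, 24, 38, 44, 47]
  queue [8, 29, 40] -> pop 8, enqueue [none], visited so far: [42, 31, 46, 24, 38, 44, 47, 8]
  queue [29, 40] -> pop 29, enqueue [none], visited so far: [42, 31, 46, 24, 38, 44, 47, 8, 29]
  queue [40] -> pop 40, enqueue [none], visited so far: [42, 31, 46, 24, 38, 44, 47, 8, 29, 40]
Result: [42, 31, 46, 24, 38, 44, 47, 8, 29, 40]


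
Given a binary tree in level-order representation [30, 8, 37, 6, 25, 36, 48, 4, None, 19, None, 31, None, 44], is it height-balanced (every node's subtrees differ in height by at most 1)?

Tree (level-order array): [30, 8, 37, 6, 25, 36, 48, 4, None, 19, None, 31, None, 44]
Definition: a tree is height-balanced if, at every node, |h(left) - h(right)| <= 1 (empty subtree has height -1).
Bottom-up per-node check:
  node 4: h_left=-1, h_right=-1, diff=0 [OK], height=0
  node 6: h_left=0, h_right=-1, diff=1 [OK], height=1
  node 19: h_left=-1, h_right=-1, diff=0 [OK], height=0
  node 25: h_left=0, h_right=-1, diff=1 [OK], height=1
  node 8: h_left=1, h_right=1, diff=0 [OK], height=2
  node 31: h_left=-1, h_right=-1, diff=0 [OK], height=0
  node 36: h_left=0, h_right=-1, diff=1 [OK], height=1
  node 44: h_left=-1, h_right=-1, diff=0 [OK], height=0
  node 48: h_left=0, h_right=-1, diff=1 [OK], height=1
  node 37: h_left=1, h_right=1, diff=0 [OK], height=2
  node 30: h_left=2, h_right=2, diff=0 [OK], height=3
All nodes satisfy the balance condition.
Result: Balanced


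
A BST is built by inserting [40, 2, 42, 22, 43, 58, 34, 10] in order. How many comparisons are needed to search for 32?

Search path for 32: 40 -> 2 -> 22 -> 34
Found: False
Comparisons: 4


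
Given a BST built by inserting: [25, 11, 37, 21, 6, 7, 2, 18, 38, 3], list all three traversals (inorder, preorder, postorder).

Tree insertion order: [25, 11, 37, 21, 6, 7, 2, 18, 38, 3]
Tree (level-order array): [25, 11, 37, 6, 21, None, 38, 2, 7, 18, None, None, None, None, 3]
Inorder (L, root, R): [2, 3, 6, 7, 11, 18, 21, 25, 37, 38]
Preorder (root, L, R): [25, 11, 6, 2, 3, 7, 21, 18, 37, 38]
Postorder (L, R, root): [3, 2, 7, 6, 18, 21, 11, 38, 37, 25]


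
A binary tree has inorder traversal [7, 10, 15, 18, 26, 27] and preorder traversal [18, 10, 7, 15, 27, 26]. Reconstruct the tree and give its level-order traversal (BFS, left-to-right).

Inorder:  [7, 10, 15, 18, 26, 27]
Preorder: [18, 10, 7, 15, 27, 26]
Algorithm: preorder visits root first, so consume preorder in order;
for each root, split the current inorder slice at that value into
left-subtree inorder and right-subtree inorder, then recurse.
Recursive splits:
  root=18; inorder splits into left=[7, 10, 15], right=[26, 27]
  root=10; inorder splits into left=[7], right=[15]
  root=7; inorder splits into left=[], right=[]
  root=15; inorder splits into left=[], right=[]
  root=27; inorder splits into left=[26], right=[]
  root=26; inorder splits into left=[], right=[]
Reconstructed level-order: [18, 10, 27, 7, 15, 26]


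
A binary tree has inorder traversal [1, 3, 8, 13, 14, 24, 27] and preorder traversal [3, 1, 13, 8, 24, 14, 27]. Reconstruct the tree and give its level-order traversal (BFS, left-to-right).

Inorder:  [1, 3, 8, 13, 14, 24, 27]
Preorder: [3, 1, 13, 8, 24, 14, 27]
Algorithm: preorder visits root first, so consume preorder in order;
for each root, split the current inorder slice at that value into
left-subtree inorder and right-subtree inorder, then recurse.
Recursive splits:
  root=3; inorder splits into left=[1], right=[8, 13, 14, 24, 27]
  root=1; inorder splits into left=[], right=[]
  root=13; inorder splits into left=[8], right=[14, 24, 27]
  root=8; inorder splits into left=[], right=[]
  root=24; inorder splits into left=[14], right=[27]
  root=14; inorder splits into left=[], right=[]
  root=27; inorder splits into left=[], right=[]
Reconstructed level-order: [3, 1, 13, 8, 24, 14, 27]


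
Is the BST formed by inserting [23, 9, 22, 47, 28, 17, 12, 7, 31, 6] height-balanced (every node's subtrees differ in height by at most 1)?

Tree (level-order array): [23, 9, 47, 7, 22, 28, None, 6, None, 17, None, None, 31, None, None, 12]
Definition: a tree is height-balanced if, at every node, |h(left) - h(right)| <= 1 (empty subtree has height -1).
Bottom-up per-node check:
  node 6: h_left=-1, h_right=-1, diff=0 [OK], height=0
  node 7: h_left=0, h_right=-1, diff=1 [OK], height=1
  node 12: h_left=-1, h_right=-1, diff=0 [OK], height=0
  node 17: h_left=0, h_right=-1, diff=1 [OK], height=1
  node 22: h_left=1, h_right=-1, diff=2 [FAIL (|1--1|=2 > 1)], height=2
  node 9: h_left=1, h_right=2, diff=1 [OK], height=3
  node 31: h_left=-1, h_right=-1, diff=0 [OK], height=0
  node 28: h_left=-1, h_right=0, diff=1 [OK], height=1
  node 47: h_left=1, h_right=-1, diff=2 [FAIL (|1--1|=2 > 1)], height=2
  node 23: h_left=3, h_right=2, diff=1 [OK], height=4
Node 22 violates the condition: |1 - -1| = 2 > 1.
Result: Not balanced


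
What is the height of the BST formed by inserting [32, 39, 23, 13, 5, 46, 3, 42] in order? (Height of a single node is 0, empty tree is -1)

Insertion order: [32, 39, 23, 13, 5, 46, 3, 42]
Tree (level-order array): [32, 23, 39, 13, None, None, 46, 5, None, 42, None, 3]
Compute height bottom-up (empty subtree = -1):
  height(3) = 1 + max(-1, -1) = 0
  height(5) = 1 + max(0, -1) = 1
  height(13) = 1 + max(1, -1) = 2
  height(23) = 1 + max(2, -1) = 3
  height(42) = 1 + max(-1, -1) = 0
  height(46) = 1 + max(0, -1) = 1
  height(39) = 1 + max(-1, 1) = 2
  height(32) = 1 + max(3, 2) = 4
Height = 4


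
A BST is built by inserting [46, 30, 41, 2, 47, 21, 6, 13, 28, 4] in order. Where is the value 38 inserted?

Starting tree (level order): [46, 30, 47, 2, 41, None, None, None, 21, None, None, 6, 28, 4, 13]
Insertion path: 46 -> 30 -> 41
Result: insert 38 as left child of 41
Final tree (level order): [46, 30, 47, 2, 41, None, None, None, 21, 38, None, 6, 28, None, None, 4, 13]


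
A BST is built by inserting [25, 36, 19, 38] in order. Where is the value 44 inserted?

Starting tree (level order): [25, 19, 36, None, None, None, 38]
Insertion path: 25 -> 36 -> 38
Result: insert 44 as right child of 38
Final tree (level order): [25, 19, 36, None, None, None, 38, None, 44]


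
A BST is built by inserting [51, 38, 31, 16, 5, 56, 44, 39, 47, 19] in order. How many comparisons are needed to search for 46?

Search path for 46: 51 -> 38 -> 44 -> 47
Found: False
Comparisons: 4


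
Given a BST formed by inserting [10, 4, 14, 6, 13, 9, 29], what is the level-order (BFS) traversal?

Tree insertion order: [10, 4, 14, 6, 13, 9, 29]
Tree (level-order array): [10, 4, 14, None, 6, 13, 29, None, 9]
BFS from the root, enqueuing left then right child of each popped node:
  queue [10] -> pop 10, enqueue [4, 14], visited so far: [10]
  queue [4, 14] -> pop 4, enqueue [6], visited so far: [10, 4]
  queue [14, 6] -> pop 14, enqueue [13, 29], visited so far: [10, 4, 14]
  queue [6, 13, 29] -> pop 6, enqueue [9], visited so far: [10, 4, 14, 6]
  queue [13, 29, 9] -> pop 13, enqueue [none], visited so far: [10, 4, 14, 6, 13]
  queue [29, 9] -> pop 29, enqueue [none], visited so far: [10, 4, 14, 6, 13, 29]
  queue [9] -> pop 9, enqueue [none], visited so far: [10, 4, 14, 6, 13, 29, 9]
Result: [10, 4, 14, 6, 13, 29, 9]


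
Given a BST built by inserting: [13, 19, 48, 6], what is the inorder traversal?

Tree insertion order: [13, 19, 48, 6]
Tree (level-order array): [13, 6, 19, None, None, None, 48]
Inorder traversal: [6, 13, 19, 48]


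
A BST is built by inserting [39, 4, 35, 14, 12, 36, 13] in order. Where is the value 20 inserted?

Starting tree (level order): [39, 4, None, None, 35, 14, 36, 12, None, None, None, None, 13]
Insertion path: 39 -> 4 -> 35 -> 14
Result: insert 20 as right child of 14
Final tree (level order): [39, 4, None, None, 35, 14, 36, 12, 20, None, None, None, 13]


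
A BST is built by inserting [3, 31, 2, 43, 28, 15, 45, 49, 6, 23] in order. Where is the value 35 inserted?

Starting tree (level order): [3, 2, 31, None, None, 28, 43, 15, None, None, 45, 6, 23, None, 49]
Insertion path: 3 -> 31 -> 43
Result: insert 35 as left child of 43
Final tree (level order): [3, 2, 31, None, None, 28, 43, 15, None, 35, 45, 6, 23, None, None, None, 49]


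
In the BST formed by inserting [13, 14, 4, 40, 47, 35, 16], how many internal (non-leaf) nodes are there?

Tree built from: [13, 14, 4, 40, 47, 35, 16]
Tree (level-order array): [13, 4, 14, None, None, None, 40, 35, 47, 16]
Rule: An internal node has at least one child.
Per-node child counts:
  node 13: 2 child(ren)
  node 4: 0 child(ren)
  node 14: 1 child(ren)
  node 40: 2 child(ren)
  node 35: 1 child(ren)
  node 16: 0 child(ren)
  node 47: 0 child(ren)
Matching nodes: [13, 14, 40, 35]
Count of internal (non-leaf) nodes: 4
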